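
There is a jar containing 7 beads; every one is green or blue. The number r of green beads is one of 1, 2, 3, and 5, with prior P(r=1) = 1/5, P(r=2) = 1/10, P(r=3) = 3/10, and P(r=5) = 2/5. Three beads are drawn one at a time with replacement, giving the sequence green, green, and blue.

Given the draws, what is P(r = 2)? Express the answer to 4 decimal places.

The likelihood of the observed sequence under each hypothesis: P(data | r = 1) = (1/7)(1/7)(6/7) = 0.017493; P(data | r = 2) = (2/7)(2/7)(5/7) = 0.058309; P(data | r = 3) = (3/7)(3/7)(4/7) = 0.10496; P(data | r = 5) = (5/7)(5/7)(2/7) = 0.14577.
Multiplying each by its prior: 1/5 · 0.017493 = 0.0034985, 1/10 · 0.058309 = 0.0058309, 3/10 · 0.10496 = 0.031487, 2/5 · 0.14577 = 0.058309; these sum to 0.099125.
Therefore the posterior P(r = 2 | data) = (0.0058309) / (0.099125) = 0.058824.

0.0588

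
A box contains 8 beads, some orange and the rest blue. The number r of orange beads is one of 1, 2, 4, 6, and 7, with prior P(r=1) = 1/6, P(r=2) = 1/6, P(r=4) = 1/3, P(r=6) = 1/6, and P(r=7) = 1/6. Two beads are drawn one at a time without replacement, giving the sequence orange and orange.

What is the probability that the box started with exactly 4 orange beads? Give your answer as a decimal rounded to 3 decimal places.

The likelihood of the observed sequence under each hypothesis: P(data | r = 1) = (1/8)(0/7) = 0; P(data | r = 2) = (2/8)(1/7) = 1/28; P(data | r = 4) = (4/8)(3/7) = 3/14; P(data | r = 6) = (6/8)(5/7) = 15/28; P(data | r = 7) = (7/8)(6/7) = 3/4.
Multiplying each by its prior: 1/6 · 0 = 0, 1/6 · 1/28 = 1/168, 1/3 · 3/14 = 1/14, 1/6 · 15/28 = 5/56, 1/6 · 3/4 = 1/8; with total 7/24.
Therefore the posterior P(r = 4 | data) = (1/14) / (7/24) = 12/49.

0.245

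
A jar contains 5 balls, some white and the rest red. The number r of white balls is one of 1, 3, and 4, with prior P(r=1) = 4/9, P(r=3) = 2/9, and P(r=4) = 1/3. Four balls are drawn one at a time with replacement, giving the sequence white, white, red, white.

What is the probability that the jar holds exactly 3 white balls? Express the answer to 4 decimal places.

0.3418

Compute the likelihood of the observed sequence for each case: P(data | r = 1) = (1/5)(1/5)(4/5)(1/5) = 0.0064; P(data | r = 3) = (3/5)(3/5)(2/5)(3/5) = 0.0864; P(data | r = 4) = (4/5)(4/5)(1/5)(4/5) = 0.1024.
The prior-weighted likelihoods are 4/9 · 0.0064 = 0.0028444, 2/9 · 0.0864 = 0.0192, 1/3 · 0.1024 = 0.034133; these sum to 0.056178.
Therefore the posterior P(r = 3 | data) = (0.0192) / (0.056178) = 0.34177.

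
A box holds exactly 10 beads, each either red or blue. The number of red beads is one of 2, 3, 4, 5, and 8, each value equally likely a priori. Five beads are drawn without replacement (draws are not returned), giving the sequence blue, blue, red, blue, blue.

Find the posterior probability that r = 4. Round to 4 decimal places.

0.1818

For each hypothesis, P(data | H) works out to: P(data | r = 2) = (8/10)(7/9)(2/8)(6/7)(5/6) = 1/9; P(data | r = 3) = (7/10)(6/9)(3/8)(5/7)(4/6) = 1/12; P(data | r = 4) = (6/10)(5/9)(4/8)(4/7)(3/6) = 1/21; P(data | r = 5) = (5/10)(4/9)(5/8)(3/7)(2/6) = 5/252; P(data | r = 8) = (2/10)(1/9)(8/8)(0/7) = 0.
Multiplying each by its prior: 1/5 · 1/9 = 1/45, 1/5 · 1/12 = 1/60, 1/5 · 1/21 = 1/105, 1/5 · 5/252 = 1/252, 1/5 · 0 = 0; summing to 11/210.
Hence P(r = 4 | data) = (1/105) / (11/210) = 2/11.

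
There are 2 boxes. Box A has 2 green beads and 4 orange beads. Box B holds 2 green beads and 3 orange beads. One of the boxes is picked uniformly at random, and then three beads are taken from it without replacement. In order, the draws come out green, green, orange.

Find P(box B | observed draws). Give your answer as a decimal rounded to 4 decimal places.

The likelihood of the observed sequence under each hypothesis: P(data | box A) = (2/6)(1/5)(4/4) = 1/15; P(data | box B) = (2/5)(1/4)(3/3) = 1/10.
Multiplying each by its prior: 1/2 · 1/15 = 1/30, 1/2 · 1/10 = 1/20; summing to 1/12.
Hence P(box B | data) = (1/20) / (1/12) = 3/5.

0.6000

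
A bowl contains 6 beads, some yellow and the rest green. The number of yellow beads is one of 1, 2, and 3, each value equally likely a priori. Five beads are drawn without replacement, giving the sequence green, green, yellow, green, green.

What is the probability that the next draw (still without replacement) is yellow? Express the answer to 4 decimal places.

0.2857

Compute the likelihood of the observed sequence for each case: P(data | r = 1) = (5/6)(4/5)(1/4)(3/3)(2/2) = 1/6; P(data | r = 2) = (4/6)(3/5)(2/4)(2/3)(1/2) = 1/15; P(data | r = 3) = (3/6)(2/5)(3/4)(1/3)(0/2) = 0.
Weighting by the prior gives 1/3 · 1/6 = 1/18, 1/3 · 1/15 = 1/45, 1/3 · 0 = 0; with total 7/90.
Dividing through by the total gives posterior P(r = 1 | data) = 5/7, P(r = 2 | data) = 2/7, P(r = 3 | data) = 0.
The predictive probability is P(yellow next | data) = (0)(5/7) + (1)(2/7) = 2/7.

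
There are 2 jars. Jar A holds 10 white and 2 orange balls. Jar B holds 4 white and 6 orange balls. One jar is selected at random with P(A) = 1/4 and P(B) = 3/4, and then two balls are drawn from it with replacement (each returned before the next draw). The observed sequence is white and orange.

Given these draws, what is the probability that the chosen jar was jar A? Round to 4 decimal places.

Compute the likelihood of the observed sequence for each case: P(data | jar A) = (10/12)(2/12) = 0.13889; P(data | jar B) = (4/10)(6/10) = 0.24.
The prior-weighted likelihoods are 1/4 · 0.13889 = 0.034722, 3/4 · 0.24 = 0.18; with total 0.21472.
By Bayes' rule, P(jar A | data) = (0.034722) / (0.21472) = 0.16171.

0.1617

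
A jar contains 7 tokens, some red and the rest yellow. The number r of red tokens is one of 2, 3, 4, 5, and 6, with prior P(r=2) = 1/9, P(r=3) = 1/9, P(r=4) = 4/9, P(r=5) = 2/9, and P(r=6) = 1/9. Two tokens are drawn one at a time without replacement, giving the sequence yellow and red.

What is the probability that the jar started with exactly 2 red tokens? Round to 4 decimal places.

0.1042

Under each hypothesis, the probability of the observed sequence is: P(data | r = 2) = (5/7)(2/6) = 5/21; P(data | r = 3) = (4/7)(3/6) = 2/7; P(data | r = 4) = (3/7)(4/6) = 2/7; P(data | r = 5) = (2/7)(5/6) = 5/21; P(data | r = 6) = (1/7)(6/6) = 1/7.
The prior-weighted likelihoods are 1/9 · 5/21 = 5/189, 1/9 · 2/7 = 2/63, 4/9 · 2/7 = 8/63, 2/9 · 5/21 = 10/189, 1/9 · 1/7 = 1/63; these sum to 16/63.
Therefore the posterior P(r = 2 | data) = (5/189) / (16/63) = 5/48.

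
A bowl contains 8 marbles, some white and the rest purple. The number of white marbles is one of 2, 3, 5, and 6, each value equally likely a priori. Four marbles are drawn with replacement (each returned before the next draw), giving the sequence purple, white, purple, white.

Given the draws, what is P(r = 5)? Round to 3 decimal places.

Compute the likelihood of the observed sequence for each case: P(data | r = 2) = (6/8)(2/8)(6/8)(2/8) = 0.035156; P(data | r = 3) = (5/8)(3/8)(5/8)(3/8) = 0.054932; P(data | r = 5) = (3/8)(5/8)(3/8)(5/8) = 0.054932; P(data | r = 6) = (2/8)(6/8)(2/8)(6/8) = 0.035156.
Multiplying each by its prior: 1/4 · 0.035156 = 0.0087891, 1/4 · 0.054932 = 0.013733, 1/4 · 0.054932 = 0.013733, 1/4 · 0.035156 = 0.0087891; summing to 0.045044.
So P(r = 5 | data) = (0.013733) / (0.045044) = 0.30488.

0.305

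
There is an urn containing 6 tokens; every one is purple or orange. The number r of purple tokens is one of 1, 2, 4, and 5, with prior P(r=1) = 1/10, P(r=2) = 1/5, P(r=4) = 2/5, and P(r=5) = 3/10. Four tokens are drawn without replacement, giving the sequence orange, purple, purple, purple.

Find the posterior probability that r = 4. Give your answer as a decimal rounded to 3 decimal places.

The likelihood of the observed sequence under each hypothesis: P(data | r = 1) = (5/6)(1/5)(0/4) = 0; P(data | r = 2) = (4/6)(2/5)(1/4)(0/3) = 0; P(data | r = 4) = (2/6)(4/5)(3/4)(2/3) = 2/15; P(data | r = 5) = (1/6)(5/5)(4/4)(3/3) = 1/6.
The prior-weighted likelihoods are 1/10 · 0 = 0, 1/5 · 0 = 0, 2/5 · 2/15 = 4/75, 3/10 · 1/6 = 1/20; summing to 31/300.
Therefore the posterior P(r = 4 | data) = (4/75) / (31/300) = 16/31.

0.516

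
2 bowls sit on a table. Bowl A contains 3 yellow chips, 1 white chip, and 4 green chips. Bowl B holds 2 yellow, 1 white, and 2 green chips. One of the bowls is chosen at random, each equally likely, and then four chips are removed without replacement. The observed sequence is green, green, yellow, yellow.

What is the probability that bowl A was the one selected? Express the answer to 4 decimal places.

0.5625

Under each hypothesis, the probability of the observed sequence is: P(data | bowl A) = (4/8)(3/7)(3/6)(2/5) = 3/70; P(data | bowl B) = (2/5)(1/4)(2/3)(1/2) = 1/30.
The prior-weighted likelihoods are 1/2 · 3/70 = 3/140, 1/2 · 1/30 = 1/60; these sum to 4/105.
So P(bowl A | data) = (3/140) / (4/105) = 9/16.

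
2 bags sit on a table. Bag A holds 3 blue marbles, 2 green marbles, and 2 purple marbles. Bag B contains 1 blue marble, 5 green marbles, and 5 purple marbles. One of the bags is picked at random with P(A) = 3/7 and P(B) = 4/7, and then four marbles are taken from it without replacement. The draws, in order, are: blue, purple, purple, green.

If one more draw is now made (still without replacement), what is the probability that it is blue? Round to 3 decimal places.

The likelihood of the observed sequence under each hypothesis: P(data | bag A) = (3/7)(2/6)(1/5)(2/4) = 0.014286; P(data | bag B) = (1/11)(5/10)(4/9)(5/8) = 0.012626.
Weighting by the prior gives 3/7 · 0.014286 = 0.0061224, 4/7 · 0.012626 = 0.007215; these sum to 0.013337.
Dividing through by the total gives posterior P(bag A | data) = 0.45904, P(bag B | data) = 0.54096.
So P(blue next | data) = Σ P(blue next | H) P(H | data) = (2/3)(0.45904) + (0)(0.54096) = 0.30603.

0.306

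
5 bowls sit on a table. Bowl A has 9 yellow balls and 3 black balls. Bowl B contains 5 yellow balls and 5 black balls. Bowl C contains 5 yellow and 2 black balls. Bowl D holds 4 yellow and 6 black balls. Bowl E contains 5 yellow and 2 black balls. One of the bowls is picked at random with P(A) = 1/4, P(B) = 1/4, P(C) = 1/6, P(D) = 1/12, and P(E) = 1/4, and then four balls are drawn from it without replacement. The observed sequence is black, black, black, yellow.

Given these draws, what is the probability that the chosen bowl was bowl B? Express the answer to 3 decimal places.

0.621

Under each hypothesis, the probability of the observed sequence is: P(data | bowl A) = (3/12)(2/11)(1/10)(9/9) = 0.0045455; P(data | bowl B) = (5/10)(4/9)(3/8)(5/7) = 0.059524; P(data | bowl C) = (2/7)(1/6)(0/5) = 0; P(data | bowl D) = (6/10)(5/9)(4/8)(4/7) = 0.095238; P(data | bowl E) = (2/7)(1/6)(0/5) = 0.
The prior-weighted likelihoods are 1/4 · 0.0045455 = 0.0011364, 1/4 · 0.059524 = 0.014881, 1/6 · 0 = 0, 1/12 · 0.095238 = 0.0079365, 1/4 · 0 = 0; summing to 0.023954.
By Bayes' rule, P(bowl B | data) = (0.014881) / (0.023954) = 0.62123.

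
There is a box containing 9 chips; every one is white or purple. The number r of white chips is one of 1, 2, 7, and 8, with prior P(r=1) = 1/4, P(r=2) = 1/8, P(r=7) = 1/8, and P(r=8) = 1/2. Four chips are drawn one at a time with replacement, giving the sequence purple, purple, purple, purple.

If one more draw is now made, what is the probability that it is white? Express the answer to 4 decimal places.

0.1375

Compute the likelihood of the observed sequence for each case: P(data | r = 1) = (8/9)(8/9)(8/9)(8/9) = 0.6243; P(data | r = 2) = (7/9)(7/9)(7/9)(7/9) = 0.36595; P(data | r = 7) = (2/9)(2/9)(2/9)(2/9) = 0.0024387; P(data | r = 8) = (1/9)(1/9)(1/9)(1/9) = 0.00015242.
Multiplying each by its prior: 1/4 · 0.6243 = 0.15607, 1/8 · 0.36595 = 0.045744, 1/8 · 0.0024387 = 0.00030483, 1/2 · 0.00015242 = 7.6208e-05; these sum to 0.2022.
The posterior is then P(r = 1 | data) = 0.77188, P(r = 2 | data) = 0.22623, P(r = 7 | data) = 0.0015076, P(r = 8 | data) = 0.0003769.
The predictive probability is P(white next | data) = (1/9)(0.77188) + (2/9)(0.22623) + (7/9)(0.0015076) + (8/9)(0.0003769) = 0.13755.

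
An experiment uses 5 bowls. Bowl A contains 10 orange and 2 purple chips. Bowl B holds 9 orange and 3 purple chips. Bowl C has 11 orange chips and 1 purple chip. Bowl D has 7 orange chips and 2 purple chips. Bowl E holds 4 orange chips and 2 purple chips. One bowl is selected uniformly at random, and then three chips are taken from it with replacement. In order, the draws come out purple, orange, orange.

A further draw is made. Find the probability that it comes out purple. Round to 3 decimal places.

For each hypothesis, P(data | H) works out to: P(data | bowl A) = (2/12)(10/12)(10/12) = 0.11574; P(data | bowl B) = (3/12)(9/12)(9/12) = 0.14062; P(data | bowl C) = (1/12)(11/12)(11/12) = 0.070023; P(data | bowl D) = (2/9)(7/9)(7/9) = 0.13443; P(data | bowl E) = (2/6)(4/6)(4/6) = 0.14815.
The prior-weighted likelihoods are 1/5 · 0.11574 = 0.023148, 1/5 · 0.14062 = 0.028125, 1/5 · 0.070023 = 0.014005, 1/5 · 0.13443 = 0.026886, 1/5 · 0.14815 = 0.02963; summing to 0.12179.
Normalising, the posterior is P(bowl A | data) = 0.19006, P(bowl B | data) = 0.23092, P(bowl C | data) = 0.11499, P(bowl D | data) = 0.22075, P(bowl E | data) = 0.24328.
Averaging over the posterior, P(purple next | data) = (1/6)(0.19006) + (1/4)(0.23092) + (1/12)(0.11499) + (2/9)(0.22075) + (1/3)(0.24328) = 0.22914.

0.229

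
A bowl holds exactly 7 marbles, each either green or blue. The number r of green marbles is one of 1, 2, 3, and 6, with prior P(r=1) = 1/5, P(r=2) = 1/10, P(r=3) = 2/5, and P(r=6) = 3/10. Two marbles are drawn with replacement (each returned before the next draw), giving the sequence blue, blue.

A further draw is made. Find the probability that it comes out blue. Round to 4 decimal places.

0.7108

Compute the likelihood of the observed sequence for each case: P(data | r = 1) = (6/7)(6/7) = 36/49; P(data | r = 2) = (5/7)(5/7) = 25/49; P(data | r = 3) = (4/7)(4/7) = 16/49; P(data | r = 6) = (1/7)(1/7) = 1/49.
Weighting by the prior gives 1/5 · 36/49 = 36/245, 1/10 · 25/49 = 5/98, 2/5 · 16/49 = 32/245, 3/10 · 1/49 = 3/490; these sum to 82/245.
Normalising, the posterior is P(r = 1 | data) = 18/41, P(r = 2 | data) = 25/164, P(r = 3 | data) = 16/41, P(r = 6 | data) = 3/164.
The predictive probability is P(blue next | data) = (6/7)(18/41) + (5/7)(25/164) + (4/7)(16/41) + (1/7)(3/164) = 204/287.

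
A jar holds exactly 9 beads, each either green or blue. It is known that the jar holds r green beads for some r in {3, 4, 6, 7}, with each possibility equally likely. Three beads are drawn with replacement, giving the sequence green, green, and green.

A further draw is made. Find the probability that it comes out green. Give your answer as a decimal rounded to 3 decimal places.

The likelihood of the observed sequence under each hypothesis: P(data | r = 3) = (3/9)(3/9)(3/9) = 0.037037; P(data | r = 4) = (4/9)(4/9)(4/9) = 0.087791; P(data | r = 6) = (6/9)(6/9)(6/9) = 0.2963; P(data | r = 7) = (7/9)(7/9)(7/9) = 0.47051.
Weighting by the prior gives 1/4 · 0.037037 = 0.0092593, 1/4 · 0.087791 = 0.021948, 1/4 · 0.2963 = 0.074074, 1/4 · 0.47051 = 0.11763; these sum to 0.22291.
Dividing through by the total gives posterior P(r = 3 | data) = 0.041538, P(r = 4 | data) = 0.098462, P(r = 6 | data) = 0.33231, P(r = 7 | data) = 0.52769.
So P(green next | data) = Σ P(green next | H) P(H | data) = (1/3)(0.041538) + (4/9)(0.098462) + (2/3)(0.33231) + (7/9)(0.52769) = 0.68957.

0.690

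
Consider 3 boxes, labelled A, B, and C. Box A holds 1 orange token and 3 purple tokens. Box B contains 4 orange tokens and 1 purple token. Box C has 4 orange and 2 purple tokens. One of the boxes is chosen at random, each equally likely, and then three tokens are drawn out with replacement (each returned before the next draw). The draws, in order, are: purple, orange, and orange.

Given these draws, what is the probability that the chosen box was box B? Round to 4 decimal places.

For each hypothesis, P(data | H) works out to: P(data | box A) = (3/4)(1/4)(1/4) = 0.046875; P(data | box B) = (1/5)(4/5)(4/5) = 0.128; P(data | box C) = (2/6)(4/6)(4/6) = 0.14815.
Weighting by the prior gives 1/3 · 0.046875 = 0.015625, 1/3 · 0.128 = 0.042667, 1/3 · 0.14815 = 0.049383; these sum to 0.10767.
Therefore the posterior P(box B | data) = (0.042667) / (0.10767) = 0.39626.

0.3963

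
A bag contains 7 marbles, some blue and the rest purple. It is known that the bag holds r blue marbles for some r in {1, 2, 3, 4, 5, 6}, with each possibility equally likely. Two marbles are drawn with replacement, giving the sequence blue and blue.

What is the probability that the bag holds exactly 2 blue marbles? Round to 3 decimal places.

0.044

For each hypothesis, P(data | H) works out to: P(data | r = 1) = (1/7)(1/7) = 1/49; P(data | r = 2) = (2/7)(2/7) = 4/49; P(data | r = 3) = (3/7)(3/7) = 9/49; P(data | r = 4) = (4/7)(4/7) = 16/49; P(data | r = 5) = (5/7)(5/7) = 25/49; P(data | r = 6) = (6/7)(6/7) = 36/49.
Multiplying each by its prior: 1/6 · 1/49 = 1/294, 1/6 · 4/49 = 2/147, 1/6 · 9/49 = 3/98, 1/6 · 16/49 = 8/147, 1/6 · 25/49 = 25/294, 1/6 · 36/49 = 6/49; summing to 13/42.
Therefore the posterior P(r = 2 | data) = (2/147) / (13/42) = 4/91.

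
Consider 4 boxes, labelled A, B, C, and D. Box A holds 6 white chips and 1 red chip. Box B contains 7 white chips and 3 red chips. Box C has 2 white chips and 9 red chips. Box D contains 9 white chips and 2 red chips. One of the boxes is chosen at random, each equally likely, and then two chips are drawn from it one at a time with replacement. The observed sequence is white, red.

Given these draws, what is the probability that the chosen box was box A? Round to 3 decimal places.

0.194

For each hypothesis, P(data | H) works out to: P(data | box A) = (6/7)(1/7) = 0.12245; P(data | box B) = (7/10)(3/10) = 0.21; P(data | box C) = (2/11)(9/11) = 0.14876; P(data | box D) = (9/11)(2/11) = 0.14876.
The prior-weighted likelihoods are 1/4 · 0.12245 = 0.030612, 1/4 · 0.21 = 0.0525, 1/4 · 0.14876 = 0.03719, 1/4 · 0.14876 = 0.03719; summing to 0.15749.
Hence P(box A | data) = (0.030612) / (0.15749) = 0.19437.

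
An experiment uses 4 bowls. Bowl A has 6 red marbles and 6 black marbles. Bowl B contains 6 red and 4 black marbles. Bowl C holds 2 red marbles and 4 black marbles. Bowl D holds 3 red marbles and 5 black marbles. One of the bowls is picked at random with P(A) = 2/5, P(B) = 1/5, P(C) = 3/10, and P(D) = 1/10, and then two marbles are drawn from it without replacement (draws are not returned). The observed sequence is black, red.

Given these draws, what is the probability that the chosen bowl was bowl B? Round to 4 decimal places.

0.1981

For each hypothesis, P(data | H) works out to: P(data | bowl A) = (6/12)(6/11) = 0.27273; P(data | bowl B) = (4/10)(6/9) = 0.26667; P(data | bowl C) = (4/6)(2/5) = 0.26667; P(data | bowl D) = (5/8)(3/7) = 0.26786.
Multiplying each by its prior: 2/5 · 0.27273 = 0.10909, 1/5 · 0.26667 = 0.053333, 3/10 · 0.26667 = 0.08, 1/10 · 0.26786 = 0.026786; summing to 0.26921.
Therefore the posterior P(bowl B | data) = (0.053333) / (0.26921) = 0.19811.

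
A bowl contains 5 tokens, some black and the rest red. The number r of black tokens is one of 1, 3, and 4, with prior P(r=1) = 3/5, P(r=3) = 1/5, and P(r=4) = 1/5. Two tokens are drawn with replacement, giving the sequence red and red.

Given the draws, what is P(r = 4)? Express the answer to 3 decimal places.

0.019

The likelihood of the observed sequence under each hypothesis: P(data | r = 1) = (4/5)(4/5) = 16/25; P(data | r = 3) = (2/5)(2/5) = 4/25; P(data | r = 4) = (1/5)(1/5) = 1/25.
Weighting by the prior gives 3/5 · 16/25 = 48/125, 1/5 · 4/25 = 4/125, 1/5 · 1/25 = 1/125; with total 53/125.
Therefore the posterior P(r = 4 | data) = (1/125) / (53/125) = 1/53.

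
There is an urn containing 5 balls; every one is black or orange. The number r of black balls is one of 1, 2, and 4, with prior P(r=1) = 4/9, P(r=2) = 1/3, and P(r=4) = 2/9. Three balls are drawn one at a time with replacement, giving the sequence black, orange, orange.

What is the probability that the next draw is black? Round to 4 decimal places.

0.3238

The likelihood of the observed sequence under each hypothesis: P(data | r = 1) = (1/5)(4/5)(4/5) = 0.128; P(data | r = 2) = (2/5)(3/5)(3/5) = 0.144; P(data | r = 4) = (4/5)(1/5)(1/5) = 0.032.
The prior-weighted likelihoods are 4/9 · 0.128 = 0.056889, 1/3 · 0.144 = 0.048, 2/9 · 0.032 = 0.0071111; summing to 0.112.
Dividing through by the total gives posterior P(r = 1 | data) = 0.50794, P(r = 2 | data) = 0.42857, P(r = 4 | data) = 0.063492.
Averaging over the posterior, P(black next | data) = (1/5)(0.50794) + (2/5)(0.42857) + (4/5)(0.063492) = 0.32381.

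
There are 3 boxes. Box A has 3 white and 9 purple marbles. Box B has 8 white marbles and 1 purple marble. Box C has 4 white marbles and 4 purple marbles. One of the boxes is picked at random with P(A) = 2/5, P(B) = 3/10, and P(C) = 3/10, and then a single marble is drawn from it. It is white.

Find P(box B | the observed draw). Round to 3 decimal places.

Compute the likelihood of this draw for each case: P(data | box A) = (3/12) = 1/4; P(data | box B) = (8/9) = 8/9; P(data | box C) = (4/8) = 1/2.
The prior-weighted likelihoods are 2/5 · 1/4 = 1/10, 3/10 · 8/9 = 4/15, 3/10 · 1/2 = 3/20; with total 31/60.
Therefore the posterior P(box B | data) = (4/15) / (31/60) = 16/31.

0.516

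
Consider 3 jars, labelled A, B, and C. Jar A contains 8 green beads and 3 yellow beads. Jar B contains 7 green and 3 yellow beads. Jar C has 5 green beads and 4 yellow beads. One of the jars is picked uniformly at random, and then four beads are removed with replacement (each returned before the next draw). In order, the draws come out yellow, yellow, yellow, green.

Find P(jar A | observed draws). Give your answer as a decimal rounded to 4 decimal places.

Compute the likelihood of the observed sequence for each case: P(data | jar A) = (3/11)(3/11)(3/11)(8/11) = 0.014753; P(data | jar B) = (3/10)(3/10)(3/10)(7/10) = 0.0189; P(data | jar C) = (4/9)(4/9)(4/9)(5/9) = 0.048773.
Weighting by the prior gives 1/3 · 0.014753 = 0.0049177, 1/3 · 0.0189 = 0.0063, 1/3 · 0.048773 = 0.016258; these sum to 0.027475.
Therefore the posterior P(jar A | data) = (0.0049177) / (0.027475) = 0.17899.

0.1790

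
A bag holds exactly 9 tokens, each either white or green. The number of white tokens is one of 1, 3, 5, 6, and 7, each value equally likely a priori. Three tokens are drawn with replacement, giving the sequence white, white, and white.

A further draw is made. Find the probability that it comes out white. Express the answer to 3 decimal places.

0.687

The likelihood of the observed sequence under each hypothesis: P(data | r = 1) = (1/9)(1/9)(1/9) = 0.0013717; P(data | r = 3) = (3/9)(3/9)(3/9) = 0.037037; P(data | r = 5) = (5/9)(5/9)(5/9) = 0.17147; P(data | r = 6) = (6/9)(6/9)(6/9) = 0.2963; P(data | r = 7) = (7/9)(7/9)(7/9) = 0.47051.
Weighting by the prior gives 1/5 · 0.0013717 = 0.00027435, 1/5 · 0.037037 = 0.0074074, 1/5 · 0.17147 = 0.034294, 1/5 · 0.2963 = 0.059259, 1/5 · 0.47051 = 0.094102; summing to 0.19534.
The posterior is then P(r = 1 | data) = 0.0014045, P(r = 3 | data) = 0.037921, P(r = 5 | data) = 0.17556, P(r = 6 | data) = 0.30337, P(r = 7 | data) = 0.48174.
Averaging over the posterior, P(white next | data) = (1/9)(0.0014045) + (1/3)(0.037921) + (5/9)(0.17556) + (2/3)(0.30337) + (7/9)(0.48174) = 0.68727.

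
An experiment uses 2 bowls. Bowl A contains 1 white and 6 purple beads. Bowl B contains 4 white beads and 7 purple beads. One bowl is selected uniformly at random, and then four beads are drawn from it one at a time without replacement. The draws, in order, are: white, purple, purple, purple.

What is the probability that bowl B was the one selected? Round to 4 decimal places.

Compute the likelihood of the observed sequence for each case: P(data | bowl A) = (1/7)(6/6)(5/5)(4/4) = 1/7; P(data | bowl B) = (4/11)(7/10)(6/9)(5/8) = 7/66.
Multiplying each by its prior: 1/2 · 1/7 = 1/14, 1/2 · 7/66 = 7/132; summing to 115/924.
Therefore the posterior P(bowl B | data) = (7/132) / (115/924) = 49/115.

0.4261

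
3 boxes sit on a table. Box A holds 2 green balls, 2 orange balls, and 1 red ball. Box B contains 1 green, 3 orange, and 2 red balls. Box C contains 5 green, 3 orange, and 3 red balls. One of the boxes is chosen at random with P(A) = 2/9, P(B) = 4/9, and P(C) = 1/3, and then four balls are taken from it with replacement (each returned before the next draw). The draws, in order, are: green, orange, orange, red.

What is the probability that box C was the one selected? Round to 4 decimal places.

Under each hypothesis, the probability of the observed sequence is: P(data | box A) = (2/5)(2/5)(2/5)(1/5) = 0.0128; P(data | box B) = (1/6)(3/6)(3/6)(2/6) = 0.013889; P(data | box C) = (5/11)(3/11)(3/11)(3/11) = 0.0092207.
Multiplying each by its prior: 2/9 · 0.0128 = 0.0028444, 4/9 · 0.013889 = 0.0061728, 1/3 · 0.0092207 = 0.0030736; summing to 0.012091.
So P(box C | data) = (0.0030736) / (0.012091) = 0.25421.

0.2542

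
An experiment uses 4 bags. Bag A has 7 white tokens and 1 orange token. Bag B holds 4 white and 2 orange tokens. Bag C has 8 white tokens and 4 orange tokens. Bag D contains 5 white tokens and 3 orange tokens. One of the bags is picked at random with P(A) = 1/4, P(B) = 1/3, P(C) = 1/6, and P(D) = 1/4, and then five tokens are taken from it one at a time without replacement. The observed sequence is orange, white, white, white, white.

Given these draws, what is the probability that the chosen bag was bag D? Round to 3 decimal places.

For each hypothesis, P(data | H) works out to: P(data | bag A) = (1/8)(7/7)(6/6)(5/5)(4/4) = 0.125; P(data | bag B) = (2/6)(4/5)(3/4)(2/3)(1/2) = 0.066667; P(data | bag C) = (4/12)(8/11)(7/10)(6/9)(5/8) = 0.070707; P(data | bag D) = (3/8)(5/7)(4/6)(3/5)(2/4) = 0.053571.
The prior-weighted likelihoods are 1/4 · 0.125 = 0.03125, 1/3 · 0.066667 = 0.022222, 1/6 · 0.070707 = 0.011785, 1/4 · 0.053571 = 0.013393; summing to 0.07865.
Therefore the posterior P(bag D | data) = (0.013393) / (0.07865) = 0.17029.

0.170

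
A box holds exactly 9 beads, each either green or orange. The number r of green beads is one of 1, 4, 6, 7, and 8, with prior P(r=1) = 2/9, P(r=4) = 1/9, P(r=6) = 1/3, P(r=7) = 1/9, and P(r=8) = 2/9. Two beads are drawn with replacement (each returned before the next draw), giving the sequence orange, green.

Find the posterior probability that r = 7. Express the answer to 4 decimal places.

0.1167

The likelihood of the observed sequence under each hypothesis: P(data | r = 1) = (8/9)(1/9) = 8/81; P(data | r = 4) = (5/9)(4/9) = 20/81; P(data | r = 6) = (3/9)(6/9) = 2/9; P(data | r = 7) = (2/9)(7/9) = 14/81; P(data | r = 8) = (1/9)(8/9) = 8/81.
Weighting by the prior gives 2/9 · 8/81 = 16/729, 1/9 · 20/81 = 20/729, 1/3 · 2/9 = 2/27, 1/9 · 14/81 = 14/729, 2/9 · 8/81 = 16/729; with total 40/243.
Therefore the posterior P(r = 7 | data) = (14/729) / (40/243) = 7/60.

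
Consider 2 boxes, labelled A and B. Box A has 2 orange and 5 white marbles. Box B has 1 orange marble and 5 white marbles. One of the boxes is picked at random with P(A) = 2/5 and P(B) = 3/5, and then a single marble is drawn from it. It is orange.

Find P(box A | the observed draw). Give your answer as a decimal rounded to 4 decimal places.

0.5333

The likelihood of this draw under each hypothesis: P(data | box A) = (2/7) = 2/7; P(data | box B) = (1/6) = 1/6.
Multiplying each by its prior: 2/5 · 2/7 = 4/35, 3/5 · 1/6 = 1/10; these sum to 3/14.
Hence P(box A | data) = (4/35) / (3/14) = 8/15.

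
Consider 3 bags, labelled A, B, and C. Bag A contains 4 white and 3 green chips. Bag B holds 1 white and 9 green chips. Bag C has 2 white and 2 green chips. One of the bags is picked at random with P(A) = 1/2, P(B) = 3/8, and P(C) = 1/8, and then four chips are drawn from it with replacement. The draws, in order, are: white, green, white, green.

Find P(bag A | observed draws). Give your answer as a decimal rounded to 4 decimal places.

The likelihood of the observed sequence under each hypothesis: P(data | bag A) = (4/7)(3/7)(4/7)(3/7) = 0.059975; P(data | bag B) = (1/10)(9/10)(1/10)(9/10) = 0.0081; P(data | bag C) = (2/4)(2/4)(2/4)(2/4) = 0.0625.
The prior-weighted likelihoods are 1/2 · 0.059975 = 0.029988, 3/8 · 0.0081 = 0.0030375, 1/8 · 0.0625 = 0.0078125; these sum to 0.040838.
So P(bag A | data) = (0.029988) / (0.040838) = 0.73431.

0.7343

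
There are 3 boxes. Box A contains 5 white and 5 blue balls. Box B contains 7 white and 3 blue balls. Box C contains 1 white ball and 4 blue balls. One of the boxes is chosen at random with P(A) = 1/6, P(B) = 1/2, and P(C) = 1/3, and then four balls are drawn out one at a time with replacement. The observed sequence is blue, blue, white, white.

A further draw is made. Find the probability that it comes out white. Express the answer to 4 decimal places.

0.5451

Compute the likelihood of the observed sequence for each case: P(data | box A) = (5/10)(5/10)(5/10)(5/10) = 0.0625; P(data | box B) = (3/10)(3/10)(7/10)(7/10) = 0.0441; P(data | box C) = (4/5)(4/5)(1/5)(1/5) = 0.0256.
The prior-weighted likelihoods are 1/6 · 0.0625 = 0.010417, 1/2 · 0.0441 = 0.02205, 1/3 · 0.0256 = 0.0085333; summing to 0.041.
Dividing through by the total gives posterior P(box A | data) = 0.25407, P(box B | data) = 0.5378, P(box C | data) = 0.20813.
The predictive probability is P(white next | data) = (1/2)(0.25407) + (7/10)(0.5378) + (1/5)(0.20813) = 0.54512.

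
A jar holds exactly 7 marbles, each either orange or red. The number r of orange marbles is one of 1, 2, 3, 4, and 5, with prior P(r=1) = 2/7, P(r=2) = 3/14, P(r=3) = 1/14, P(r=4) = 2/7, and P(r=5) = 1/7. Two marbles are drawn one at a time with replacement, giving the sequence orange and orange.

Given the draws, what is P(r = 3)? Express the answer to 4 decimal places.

For each hypothesis, P(data | H) works out to: P(data | r = 1) = (1/7)(1/7) = 1/49; P(data | r = 2) = (2/7)(2/7) = 4/49; P(data | r = 3) = (3/7)(3/7) = 9/49; P(data | r = 4) = (4/7)(4/7) = 16/49; P(data | r = 5) = (5/7)(5/7) = 25/49.
Weighting by the prior gives 2/7 · 1/49 = 2/343, 3/14 · 4/49 = 6/343, 1/14 · 9/49 = 9/686, 2/7 · 16/49 = 32/343, 1/7 · 25/49 = 25/343; summing to 139/686.
Hence P(r = 3 | data) = (9/686) / (139/686) = 9/139.

0.0647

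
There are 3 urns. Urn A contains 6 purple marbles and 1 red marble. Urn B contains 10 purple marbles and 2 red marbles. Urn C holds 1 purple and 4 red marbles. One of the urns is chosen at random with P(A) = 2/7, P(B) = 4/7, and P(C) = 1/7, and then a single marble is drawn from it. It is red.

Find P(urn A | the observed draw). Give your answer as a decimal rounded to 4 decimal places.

Under each hypothesis, the probability of this draw is: P(data | urn A) = (1/7) = 1/7; P(data | urn B) = (2/12) = 1/6; P(data | urn C) = (4/5) = 4/5.
Multiplying each by its prior: 2/7 · 1/7 = 2/49, 4/7 · 1/6 = 2/21, 1/7 · 4/5 = 4/35; these sum to 184/735.
So P(urn A | data) = (2/49) / (184/735) = 15/92.

0.1630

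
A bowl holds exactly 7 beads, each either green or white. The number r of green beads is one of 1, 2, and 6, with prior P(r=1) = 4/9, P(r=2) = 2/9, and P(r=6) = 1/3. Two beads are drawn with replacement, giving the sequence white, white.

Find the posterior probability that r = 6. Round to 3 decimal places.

The likelihood of the observed sequence under each hypothesis: P(data | r = 1) = (6/7)(6/7) = 36/49; P(data | r = 2) = (5/7)(5/7) = 25/49; P(data | r = 6) = (1/7)(1/7) = 1/49.
Weighting by the prior gives 4/9 · 36/49 = 16/49, 2/9 · 25/49 = 50/441, 1/3 · 1/49 = 1/147; summing to 197/441.
Hence P(r = 6 | data) = (1/147) / (197/441) = 3/197.

0.015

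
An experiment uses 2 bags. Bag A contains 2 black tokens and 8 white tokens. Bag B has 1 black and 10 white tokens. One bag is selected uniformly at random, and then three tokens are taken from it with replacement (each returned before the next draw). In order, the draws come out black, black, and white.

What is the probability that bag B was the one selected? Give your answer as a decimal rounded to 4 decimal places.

0.1901

For each hypothesis, P(data | H) works out to: P(data | bag A) = (2/10)(2/10)(8/10) = 0.032; P(data | bag B) = (1/11)(1/11)(10/11) = 0.0075131.
Multiplying each by its prior: 1/2 · 0.032 = 0.016, 1/2 · 0.0075131 = 0.0037566; these sum to 0.019757.
Hence P(bag B | data) = (0.0037566) / (0.019757) = 0.19014.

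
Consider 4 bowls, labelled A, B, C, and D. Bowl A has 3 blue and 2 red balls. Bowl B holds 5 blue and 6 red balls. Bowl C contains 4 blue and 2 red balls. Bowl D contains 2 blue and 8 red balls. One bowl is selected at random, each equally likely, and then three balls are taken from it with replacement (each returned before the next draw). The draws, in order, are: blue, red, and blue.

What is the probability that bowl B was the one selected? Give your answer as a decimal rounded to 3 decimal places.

The likelihood of the observed sequence under each hypothesis: P(data | bowl A) = (3/5)(2/5)(3/5) = 0.144; P(data | bowl B) = (5/11)(6/11)(5/11) = 0.1127; P(data | bowl C) = (4/6)(2/6)(4/6) = 0.14815; P(data | bowl D) = (2/10)(8/10)(2/10) = 0.032.
The prior-weighted likelihoods are 1/4 · 0.144 = 0.036, 1/4 · 0.1127 = 0.028174, 1/4 · 0.14815 = 0.037037, 1/4 · 0.032 = 0.008; summing to 0.10921.
Hence P(bowl B | data) = (0.028174) / (0.10921) = 0.25798.

0.258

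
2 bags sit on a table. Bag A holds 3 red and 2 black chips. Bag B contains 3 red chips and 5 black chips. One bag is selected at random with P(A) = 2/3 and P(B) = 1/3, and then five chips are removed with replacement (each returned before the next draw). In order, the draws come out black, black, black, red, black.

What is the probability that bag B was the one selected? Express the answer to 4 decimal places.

0.6507

The likelihood of the observed sequence under each hypothesis: P(data | bag A) = (2/5)(2/5)(2/5)(3/5)(2/5) = 0.01536; P(data | bag B) = (5/8)(5/8)(5/8)(3/8)(5/8) = 0.05722.
Weighting by the prior gives 2/3 · 0.01536 = 0.01024, 1/3 · 0.05722 = 0.019073; summing to 0.029313.
Hence P(bag B | data) = (0.019073) / (0.029313) = 0.65067.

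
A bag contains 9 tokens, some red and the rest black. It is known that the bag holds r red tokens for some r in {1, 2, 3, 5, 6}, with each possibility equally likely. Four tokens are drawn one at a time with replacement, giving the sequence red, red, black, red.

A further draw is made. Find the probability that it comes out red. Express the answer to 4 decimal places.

Under each hypothesis, the probability of the observed sequence is: P(data | r = 1) = (1/9)(1/9)(8/9)(1/9) = 0.0012193; P(data | r = 2) = (2/9)(2/9)(7/9)(2/9) = 0.0085353; P(data | r = 3) = (3/9)(3/9)(6/9)(3/9) = 0.024691; P(data | r = 5) = (5/9)(5/9)(4/9)(5/9) = 0.076208; P(data | r = 6) = (6/9)(6/9)(3/9)(6/9) = 0.098765.
The prior-weighted likelihoods are 1/5 · 0.0012193 = 0.00024387, 1/5 · 0.0085353 = 0.0017071, 1/5 · 0.024691 = 0.0049383, 1/5 · 0.076208 = 0.015242, 1/5 · 0.098765 = 0.019753; summing to 0.041884.
The posterior is then P(r = 1 | data) = 0.0058224, P(r = 2 | data) = 0.040757, P(r = 3 | data) = 0.1179, P(r = 5 | data) = 0.3639, P(r = 6 | data) = 0.47162.
The predictive probability is P(red next | data) = (1/9)(0.0058224) + (2/9)(0.040757) + (1/3)(0.1179) + (5/9)(0.3639) + (2/3)(0.47162) = 0.56558.

0.5656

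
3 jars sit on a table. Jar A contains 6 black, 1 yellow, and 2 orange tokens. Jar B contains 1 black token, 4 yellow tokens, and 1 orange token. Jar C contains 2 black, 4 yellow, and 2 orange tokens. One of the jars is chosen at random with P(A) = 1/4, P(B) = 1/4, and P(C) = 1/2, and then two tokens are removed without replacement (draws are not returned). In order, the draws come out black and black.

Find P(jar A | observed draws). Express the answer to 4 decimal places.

0.8537

The likelihood of the observed sequence under each hypothesis: P(data | jar A) = (6/9)(5/8) = 5/12; P(data | jar B) = (1/6)(0/5) = 0; P(data | jar C) = (2/8)(1/7) = 1/28.
Weighting by the prior gives 1/4 · 5/12 = 5/48, 1/4 · 0 = 0, 1/2 · 1/28 = 1/56; with total 41/336.
So P(jar A | data) = (5/48) / (41/336) = 35/41.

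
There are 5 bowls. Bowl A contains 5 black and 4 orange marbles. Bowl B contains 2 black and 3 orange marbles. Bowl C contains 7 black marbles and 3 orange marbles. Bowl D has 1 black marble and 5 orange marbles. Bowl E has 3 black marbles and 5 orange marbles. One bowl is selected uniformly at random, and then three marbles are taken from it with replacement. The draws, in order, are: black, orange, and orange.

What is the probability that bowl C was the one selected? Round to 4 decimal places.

For each hypothesis, P(data | H) works out to: P(data | bowl A) = (5/9)(4/9)(4/9) = 0.10974; P(data | bowl B) = (2/5)(3/5)(3/5) = 0.144; P(data | bowl C) = (7/10)(3/10)(3/10) = 0.063; P(data | bowl D) = (1/6)(5/6)(5/6) = 0.11574; P(data | bowl E) = (3/8)(5/8)(5/8) = 0.14648.
Multiplying each by its prior: 1/5 · 0.10974 = 0.021948, 1/5 · 0.144 = 0.0288, 1/5 · 0.063 = 0.0126, 1/5 · 0.11574 = 0.023148, 1/5 · 0.14648 = 0.029297; these sum to 0.11579.
By Bayes' rule, P(bowl C | data) = (0.0126) / (0.11579) = 0.10881.

0.1088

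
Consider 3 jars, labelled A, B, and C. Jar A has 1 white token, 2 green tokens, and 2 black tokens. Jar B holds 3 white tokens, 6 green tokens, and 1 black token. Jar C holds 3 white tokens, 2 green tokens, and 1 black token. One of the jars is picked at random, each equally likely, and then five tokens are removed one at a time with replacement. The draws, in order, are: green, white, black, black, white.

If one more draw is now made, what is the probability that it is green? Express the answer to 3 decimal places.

0.391

For each hypothesis, P(data | H) works out to: P(data | jar A) = (2/5)(1/5)(2/5)(2/5)(1/5) = 0.00256; P(data | jar B) = (6/10)(3/10)(1/10)(1/10)(3/10) = 0.00054; P(data | jar C) = (2/6)(3/6)(1/6)(1/6)(3/6) = 0.0023148.
Weighting by the prior gives 1/3 · 0.00256 = 0.00085333, 1/3 · 0.00054 = 0.00018, 1/3 · 0.0023148 = 0.0007716; with total 0.0018049.
Dividing through by the total gives posterior P(jar A | data) = 0.47278, P(jar B | data) = 0.099726, P(jar C | data) = 0.4275.
Averaging over the posterior, P(green next | data) = (2/5)(0.47278) + (3/5)(0.099726) + (1/3)(0.4275) = 0.39145.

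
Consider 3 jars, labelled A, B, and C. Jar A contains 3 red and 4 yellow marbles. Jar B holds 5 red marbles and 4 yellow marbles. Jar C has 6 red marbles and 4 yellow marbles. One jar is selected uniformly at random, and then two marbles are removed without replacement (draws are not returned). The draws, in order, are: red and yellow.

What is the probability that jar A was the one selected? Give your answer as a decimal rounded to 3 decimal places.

Compute the likelihood of the observed sequence for each case: P(data | jar A) = (3/7)(4/6) = 0.28571; P(data | jar B) = (5/9)(4/8) = 0.27778; P(data | jar C) = (6/10)(4/9) = 0.26667.
Weighting by the prior gives 1/3 · 0.28571 = 0.095238, 1/3 · 0.27778 = 0.092593, 1/3 · 0.26667 = 0.088889; these sum to 0.27672.
Therefore the posterior P(jar A | data) = (0.095238) / (0.27672) = 0.34417.

0.344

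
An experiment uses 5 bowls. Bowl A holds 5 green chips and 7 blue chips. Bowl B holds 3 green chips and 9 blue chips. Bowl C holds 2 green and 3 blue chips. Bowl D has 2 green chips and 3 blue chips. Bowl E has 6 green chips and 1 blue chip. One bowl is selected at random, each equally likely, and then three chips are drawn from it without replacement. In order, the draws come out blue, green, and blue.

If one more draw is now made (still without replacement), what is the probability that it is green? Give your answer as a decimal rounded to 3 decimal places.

0.425

Compute the likelihood of the observed sequence for each case: P(data | bowl A) = (7/12)(5/11)(6/10) = 0.15909; P(data | bowl B) = (9/12)(3/11)(8/10) = 0.16364; P(data | bowl C) = (3/5)(2/4)(2/3) = 0.2; P(data | bowl D) = (3/5)(2/4)(2/3) = 0.2; P(data | bowl E) = (1/7)(6/6)(0/5) = 0.
The prior-weighted likelihoods are 1/5 · 0.15909 = 0.031818, 1/5 · 0.16364 = 0.032727, 1/5 · 0.2 = 0.04, 1/5 · 0.2 = 0.04, 1/5 · 0 = 0; these sum to 0.14455.
Dividing through by the total gives posterior P(bowl A | data) = 0.22013, P(bowl B | data) = 0.22642, P(bowl C | data) = 0.27673, P(bowl D | data) = 0.27673, P(bowl E | data) = 0.
So P(green next | data) = Σ P(green next | H) P(H | data) = (4/9)(0.22013) + (2/9)(0.22642) + (1/2)(0.27673) + (1/2)(0.27673) = 0.42488.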